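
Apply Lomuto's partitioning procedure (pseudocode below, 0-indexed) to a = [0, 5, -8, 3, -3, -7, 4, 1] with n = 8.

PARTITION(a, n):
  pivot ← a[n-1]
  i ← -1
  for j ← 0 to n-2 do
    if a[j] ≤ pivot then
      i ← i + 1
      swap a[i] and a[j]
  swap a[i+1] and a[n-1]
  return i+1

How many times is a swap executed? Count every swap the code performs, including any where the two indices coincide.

pivot = a[7] = 1; i = -1
j=0: a[0]=0 ≤ 1 → i=0, swap a[0],a[0] (no change) → [0, 5, -8, 3, -3, -7, 4, 1]
j=1: a[1]=5 > 1 → no swap
j=2: a[2]=-8 ≤ 1 → i=1, swap a[1],a[2] → [0, -8, 5, 3, -3, -7, 4, 1]
j=3: a[3]=3 > 1 → no swap
j=4: a[4]=-3 ≤ 1 → i=2, swap a[2],a[4] → [0, -8, -3, 3, 5, -7, 4, 1]
j=5: a[5]=-7 ≤ 1 → i=3, swap a[3],a[5] → [0, -8, -3, -7, 5, 3, 4, 1]
j=6: a[6]=4 > 1 → no swap
final swap a[4],a[7] → [0, -8, -3, -7, 1, 3, 4, 5]; return 4

5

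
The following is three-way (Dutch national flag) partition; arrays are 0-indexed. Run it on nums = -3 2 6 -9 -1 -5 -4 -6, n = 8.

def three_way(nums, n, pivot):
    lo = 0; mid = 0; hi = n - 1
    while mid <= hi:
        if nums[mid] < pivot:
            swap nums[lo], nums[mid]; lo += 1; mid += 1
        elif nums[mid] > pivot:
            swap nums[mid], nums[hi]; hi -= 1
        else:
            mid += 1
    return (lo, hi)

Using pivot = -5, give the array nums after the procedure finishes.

-6 -9 -5 -1 6 -4 2 -3

pivot = -5; lo=0, mid=0, hi=7
nums[mid]=-3>-5: swap nums[0],nums[7]; hi=6 → -6 2 6 -9 -1 -5 -4 -3
nums[mid]=-6<-5: swap nums[0],nums[0]; lo=1,mid=1 → -6 2 6 -9 -1 -5 -4 -3
nums[mid]=2>-5: swap nums[1],nums[6]; hi=5 → -6 -4 6 -9 -1 -5 2 -3
nums[mid]=-4>-5: swap nums[1],nums[5]; hi=4 → -6 -5 6 -9 -1 -4 2 -3
nums[mid]=-5=-5: mid=2
nums[mid]=6>-5: swap nums[2],nums[4]; hi=3 → -6 -5 -1 -9 6 -4 2 -3
nums[mid]=-1>-5: swap nums[2],nums[3]; hi=2 → -6 -5 -9 -1 6 -4 2 -3
nums[mid]=-9<-5: swap nums[1],nums[2]; lo=2,mid=3 → -6 -9 -5 -1 6 -4 2 -3
end: lo=2, hi=2; nums = -6 -9 -5 -1 6 -4 2 -3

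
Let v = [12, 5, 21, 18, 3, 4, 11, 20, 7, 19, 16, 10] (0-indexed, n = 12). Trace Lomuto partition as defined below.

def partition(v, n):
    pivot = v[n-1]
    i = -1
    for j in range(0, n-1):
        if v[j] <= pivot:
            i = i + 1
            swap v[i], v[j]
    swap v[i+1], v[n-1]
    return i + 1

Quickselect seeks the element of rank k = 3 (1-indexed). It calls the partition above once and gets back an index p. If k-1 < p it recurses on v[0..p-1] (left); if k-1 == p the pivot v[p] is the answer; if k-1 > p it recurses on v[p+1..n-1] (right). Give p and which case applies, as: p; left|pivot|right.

4; left

pivot = v[11] = 10; i = -1
j=0: v[0]=12 > 10 → no swap
j=1: v[1]=5 ≤ 10 → i=0, swap v[0],v[1] → [5, 12, 21, 18, 3, 4, 11, 20, 7, 19, 16, 10]
j=2: v[2]=21 > 10 → no swap
j=3: v[3]=18 > 10 → no swap
j=4: v[4]=3 ≤ 10 → i=1, swap v[1],v[4] → [5, 3, 21, 18, 12, 4, 11, 20, 7, 19, 16, 10]
j=5: v[5]=4 ≤ 10 → i=2, swap v[2],v[5] → [5, 3, 4, 18, 12, 21, 11, 20, 7, 19, 16, 10]
j=6: v[6]=11 > 10 → no swap
j=7: v[7]=20 > 10 → no swap
j=8: v[8]=7 ≤ 10 → i=3, swap v[3],v[8] → [5, 3, 4, 7, 12, 21, 11, 20, 18, 19, 16, 10]
j=9: v[9]=19 > 10 → no swap
j=10: v[10]=16 > 10 → no swap
final swap v[4],v[11] → [5, 3, 4, 7, 10, 21, 11, 20, 18, 19, 16, 12]; return 4
p = 4; k-1 = 2 < 4 ⇒ left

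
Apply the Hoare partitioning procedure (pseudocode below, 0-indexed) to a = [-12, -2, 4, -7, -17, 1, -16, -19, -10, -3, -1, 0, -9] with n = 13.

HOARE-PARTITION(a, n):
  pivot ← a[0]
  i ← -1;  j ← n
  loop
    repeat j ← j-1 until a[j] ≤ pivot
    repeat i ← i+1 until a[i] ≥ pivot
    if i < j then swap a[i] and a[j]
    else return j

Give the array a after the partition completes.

[-19, -16, -17, -7, 4, 1, -2, -12, -10, -3, -1, 0, -9]

pivot = a[0] = -12; i = -1, j = 13
j→7 (a[7]=-19≤-12), i→0 (a[0]=-12≥-12); i<j, swap → [-19, -2, 4, -7, -17, 1, -16, -12, -10, -3, -1, 0, -9]
j→6 (a[6]=-16≤-12), i→1 (a[1]=-2≥-12); i<j, swap → [-19, -16, 4, -7, -17, 1, -2, -12, -10, -3, -1, 0, -9]
j→4 (a[4]=-17≤-12), i→2 (a[2]=4≥-12); i<j, swap → [-19, -16, -17, -7, 4, 1, -2, -12, -10, -3, -1, 0, -9]
j→2, i→3; i≥j, return j=2. a = [-19, -16, -17, -7, 4, 1, -2, -12, -10, -3, -1, 0, -9]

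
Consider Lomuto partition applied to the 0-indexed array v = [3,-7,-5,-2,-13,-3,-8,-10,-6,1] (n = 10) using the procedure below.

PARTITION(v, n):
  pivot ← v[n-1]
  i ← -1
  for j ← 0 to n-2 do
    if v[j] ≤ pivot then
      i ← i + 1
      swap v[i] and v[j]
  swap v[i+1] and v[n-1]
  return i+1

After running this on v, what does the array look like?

pivot = v[9] = 1; i = -1
j=0: v[0]=3 > 1 → no swap
j=1: v[1]=-7 ≤ 1 → i=0, swap v[0],v[1] → [-7,3,-5,-2,-13,-3,-8,-10,-6,1]
j=2: v[2]=-5 ≤ 1 → i=1, swap v[1],v[2] → [-7,-5,3,-2,-13,-3,-8,-10,-6,1]
j=3: v[3]=-2 ≤ 1 → i=2, swap v[2],v[3] → [-7,-5,-2,3,-13,-3,-8,-10,-6,1]
j=4: v[4]=-13 ≤ 1 → i=3, swap v[3],v[4] → [-7,-5,-2,-13,3,-3,-8,-10,-6,1]
j=5: v[5]=-3 ≤ 1 → i=4, swap v[4],v[5] → [-7,-5,-2,-13,-3,3,-8,-10,-6,1]
j=6: v[6]=-8 ≤ 1 → i=5, swap v[5],v[6] → [-7,-5,-2,-13,-3,-8,3,-10,-6,1]
j=7: v[7]=-10 ≤ 1 → i=6, swap v[6],v[7] → [-7,-5,-2,-13,-3,-8,-10,3,-6,1]
j=8: v[8]=-6 ≤ 1 → i=7, swap v[7],v[8] → [-7,-5,-2,-13,-3,-8,-10,-6,3,1]
final swap v[8],v[9] → [-7,-5,-2,-13,-3,-8,-10,-6,1,3]; return 8

[-7,-5,-2,-13,-3,-8,-10,-6,1,3]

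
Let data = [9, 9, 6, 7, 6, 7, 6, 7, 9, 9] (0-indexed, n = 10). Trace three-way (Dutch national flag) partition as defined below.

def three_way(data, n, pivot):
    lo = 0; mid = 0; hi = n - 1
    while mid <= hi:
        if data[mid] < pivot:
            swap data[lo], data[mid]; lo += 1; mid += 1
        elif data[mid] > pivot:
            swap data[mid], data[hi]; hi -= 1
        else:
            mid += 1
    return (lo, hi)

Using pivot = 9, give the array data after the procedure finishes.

[6, 7, 6, 7, 6, 7, 9, 9, 9, 9]

pivot = 9; lo=0, mid=0, hi=9
data[mid]=9=9: mid=1
data[mid]=9=9: mid=2
data[mid]=6<9: swap data[0],data[2]; lo=1,mid=3 → [6, 9, 9, 7, 6, 7, 6, 7, 9, 9]
data[mid]=7<9: swap data[1],data[3]; lo=2,mid=4 → [6, 7, 9, 9, 6, 7, 6, 7, 9, 9]
data[mid]=6<9: swap data[2],data[4]; lo=3,mid=5 → [6, 7, 6, 9, 9, 7, 6, 7, 9, 9]
data[mid]=7<9: swap data[3],data[5]; lo=4,mid=6 → [6, 7, 6, 7, 9, 9, 6, 7, 9, 9]
data[mid]=6<9: swap data[4],data[6]; lo=5,mid=7 → [6, 7, 6, 7, 6, 9, 9, 7, 9, 9]
data[mid]=7<9: swap data[5],data[7]; lo=6,mid=8 → [6, 7, 6, 7, 6, 7, 9, 9, 9, 9]
data[mid]=9=9: mid=9
data[mid]=9=9: mid=10
end: lo=6, hi=9; data = [6, 7, 6, 7, 6, 7, 9, 9, 9, 9]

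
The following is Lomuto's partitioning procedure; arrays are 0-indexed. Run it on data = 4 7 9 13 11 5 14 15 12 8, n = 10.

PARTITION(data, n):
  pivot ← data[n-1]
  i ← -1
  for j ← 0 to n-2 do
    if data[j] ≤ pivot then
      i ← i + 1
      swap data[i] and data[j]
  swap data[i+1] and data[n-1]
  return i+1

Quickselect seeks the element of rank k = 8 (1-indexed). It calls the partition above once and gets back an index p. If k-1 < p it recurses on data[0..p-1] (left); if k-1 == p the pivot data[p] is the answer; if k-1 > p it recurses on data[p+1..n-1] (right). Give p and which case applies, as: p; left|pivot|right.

3; right

pivot=8, i=-1
j=0: 4≤8, i=0, swap(0,0) ⇒ 4 7 9 13 11 5 14 15 12 8
j=1: 7≤8, i=1, swap(1,1) ⇒ 4 7 9 13 11 5 14 15 12 8
j=2: 9>8, skip
j=3: 13>8, skip
j=4: 11>8, skip
j=5: 5≤8, i=2, swap(2,5) ⇒ 4 7 5 13 11 9 14 15 12 8
j=6: 14>8, skip
j=7: 15>8, skip
j=8: 12>8, skip
swap(3,9) ⇒ 4 7 5 8 11 9 14 15 12 13; return 3
p = 3; k-1 = 7 > 3 ⇒ right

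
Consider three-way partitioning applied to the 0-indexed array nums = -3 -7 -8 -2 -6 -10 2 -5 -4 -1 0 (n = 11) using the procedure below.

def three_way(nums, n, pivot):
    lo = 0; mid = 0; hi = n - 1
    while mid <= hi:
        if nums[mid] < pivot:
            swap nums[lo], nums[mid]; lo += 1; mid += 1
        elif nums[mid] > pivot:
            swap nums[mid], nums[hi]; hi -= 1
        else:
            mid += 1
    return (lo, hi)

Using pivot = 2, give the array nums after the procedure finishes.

-3 -7 -8 -2 -6 -10 -5 -4 -1 0 2

lo=0 mid=0 hi=10
-3<2: swap(0,0), lo=1 mid=1 ⇒ -3 -7 -8 -2 -6 -10 2 -5 -4 -1 0
-7<2: swap(1,1), lo=2 mid=2 ⇒ -3 -7 -8 -2 -6 -10 2 -5 -4 -1 0
-8<2: swap(2,2), lo=3 mid=3 ⇒ -3 -7 -8 -2 -6 -10 2 -5 -4 -1 0
-2<2: swap(3,3), lo=4 mid=4 ⇒ -3 -7 -8 -2 -6 -10 2 -5 -4 -1 0
-6<2: swap(4,4), lo=5 mid=5 ⇒ -3 -7 -8 -2 -6 -10 2 -5 -4 -1 0
-10<2: swap(5,5), lo=6 mid=6 ⇒ -3 -7 -8 -2 -6 -10 2 -5 -4 -1 0
2=2: mid=7
-5<2: swap(6,7), lo=7 mid=8 ⇒ -3 -7 -8 -2 -6 -10 -5 2 -4 -1 0
-4<2: swap(7,8), lo=8 mid=9 ⇒ -3 -7 -8 -2 -6 -10 -5 -4 2 -1 0
-1<2: swap(8,9), lo=9 mid=10 ⇒ -3 -7 -8 -2 -6 -10 -5 -4 -1 2 0
0<2: swap(9,10), lo=10 mid=11 ⇒ -3 -7 -8 -2 -6 -10 -5 -4 -1 0 2
done. lo=10 hi=10; nums=-3 -7 -8 -2 -6 -10 -5 -4 -1 0 2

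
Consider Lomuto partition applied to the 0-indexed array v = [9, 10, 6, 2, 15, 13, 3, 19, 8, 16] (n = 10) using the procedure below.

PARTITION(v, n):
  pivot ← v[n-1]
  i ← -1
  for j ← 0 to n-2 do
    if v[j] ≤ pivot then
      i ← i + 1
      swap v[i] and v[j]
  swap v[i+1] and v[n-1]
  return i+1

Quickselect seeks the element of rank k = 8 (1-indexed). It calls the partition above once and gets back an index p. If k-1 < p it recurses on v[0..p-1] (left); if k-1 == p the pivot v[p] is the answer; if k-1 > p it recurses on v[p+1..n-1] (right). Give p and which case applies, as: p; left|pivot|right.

pivot = v[9] = 16; i = -1
j=0: v[0]=9 ≤ 16 → i=0, swap v[0],v[0] (no change) → [9, 10, 6, 2, 15, 13, 3, 19, 8, 16]
j=1: v[1]=10 ≤ 16 → i=1, swap v[1],v[1] (no change) → [9, 10, 6, 2, 15, 13, 3, 19, 8, 16]
j=2: v[2]=6 ≤ 16 → i=2, swap v[2],v[2] (no change) → [9, 10, 6, 2, 15, 13, 3, 19, 8, 16]
j=3: v[3]=2 ≤ 16 → i=3, swap v[3],v[3] (no change) → [9, 10, 6, 2, 15, 13, 3, 19, 8, 16]
j=4: v[4]=15 ≤ 16 → i=4, swap v[4],v[4] (no change) → [9, 10, 6, 2, 15, 13, 3, 19, 8, 16]
j=5: v[5]=13 ≤ 16 → i=5, swap v[5],v[5] (no change) → [9, 10, 6, 2, 15, 13, 3, 19, 8, 16]
j=6: v[6]=3 ≤ 16 → i=6, swap v[6],v[6] (no change) → [9, 10, 6, 2, 15, 13, 3, 19, 8, 16]
j=7: v[7]=19 > 16 → no swap
j=8: v[8]=8 ≤ 16 → i=7, swap v[7],v[8] → [9, 10, 6, 2, 15, 13, 3, 8, 19, 16]
final swap v[8],v[9] → [9, 10, 6, 2, 15, 13, 3, 8, 16, 19]; return 8
p = 8; k-1 = 7 < 8 ⇒ left

8; left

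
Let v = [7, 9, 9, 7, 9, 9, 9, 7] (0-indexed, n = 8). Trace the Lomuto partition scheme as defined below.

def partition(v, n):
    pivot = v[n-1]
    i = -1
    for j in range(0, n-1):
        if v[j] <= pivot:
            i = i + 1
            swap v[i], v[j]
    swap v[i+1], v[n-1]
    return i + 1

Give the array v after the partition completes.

[7, 7, 7, 9, 9, 9, 9, 9]

pivot = v[7] = 7; i = -1
j=0: v[0]=7 ≤ 7 → i=0, swap v[0],v[0] (no change) → [7, 9, 9, 7, 9, 9, 9, 7]
j=1: v[1]=9 > 7 → no swap
j=2: v[2]=9 > 7 → no swap
j=3: v[3]=7 ≤ 7 → i=1, swap v[1],v[3] → [7, 7, 9, 9, 9, 9, 9, 7]
j=4: v[4]=9 > 7 → no swap
j=5: v[5]=9 > 7 → no swap
j=6: v[6]=9 > 7 → no swap
final swap v[2],v[7] → [7, 7, 7, 9, 9, 9, 9, 9]; return 2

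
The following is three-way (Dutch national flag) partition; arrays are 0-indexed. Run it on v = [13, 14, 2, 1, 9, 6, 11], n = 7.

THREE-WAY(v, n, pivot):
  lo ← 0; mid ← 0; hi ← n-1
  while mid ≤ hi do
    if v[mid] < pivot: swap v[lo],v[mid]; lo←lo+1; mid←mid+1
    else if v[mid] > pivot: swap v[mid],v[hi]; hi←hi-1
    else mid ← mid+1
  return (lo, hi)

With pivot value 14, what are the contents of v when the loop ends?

[13, 2, 1, 9, 6, 11, 14]

pivot = 14; lo=0, mid=0, hi=6
v[mid]=13<14: swap v[0],v[0]; lo=1,mid=1 → [13, 14, 2, 1, 9, 6, 11]
v[mid]=14=14: mid=2
v[mid]=2<14: swap v[1],v[2]; lo=2,mid=3 → [13, 2, 14, 1, 9, 6, 11]
v[mid]=1<14: swap v[2],v[3]; lo=3,mid=4 → [13, 2, 1, 14, 9, 6, 11]
v[mid]=9<14: swap v[3],v[4]; lo=4,mid=5 → [13, 2, 1, 9, 14, 6, 11]
v[mid]=6<14: swap v[4],v[5]; lo=5,mid=6 → [13, 2, 1, 9, 6, 14, 11]
v[mid]=11<14: swap v[5],v[6]; lo=6,mid=7 → [13, 2, 1, 9, 6, 11, 14]
end: lo=6, hi=6; v = [13, 2, 1, 9, 6, 11, 14]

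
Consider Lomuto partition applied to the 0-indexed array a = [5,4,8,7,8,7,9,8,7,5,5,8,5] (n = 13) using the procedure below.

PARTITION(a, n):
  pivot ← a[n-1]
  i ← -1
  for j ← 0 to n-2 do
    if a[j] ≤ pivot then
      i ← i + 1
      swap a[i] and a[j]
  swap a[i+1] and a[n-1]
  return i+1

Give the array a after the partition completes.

pivot = a[12] = 5; i = -1
j=0: a[0]=5 ≤ 5 → i=0, swap a[0],a[0] (no change) → [5,4,8,7,8,7,9,8,7,5,5,8,5]
j=1: a[1]=4 ≤ 5 → i=1, swap a[1],a[1] (no change) → [5,4,8,7,8,7,9,8,7,5,5,8,5]
j=2: a[2]=8 > 5 → no swap
j=3: a[3]=7 > 5 → no swap
j=4: a[4]=8 > 5 → no swap
j=5: a[5]=7 > 5 → no swap
j=6: a[6]=9 > 5 → no swap
j=7: a[7]=8 > 5 → no swap
j=8: a[8]=7 > 5 → no swap
j=9: a[9]=5 ≤ 5 → i=2, swap a[2],a[9] → [5,4,5,7,8,7,9,8,7,8,5,8,5]
j=10: a[10]=5 ≤ 5 → i=3, swap a[3],a[10] → [5,4,5,5,8,7,9,8,7,8,7,8,5]
j=11: a[11]=8 > 5 → no swap
final swap a[4],a[12] → [5,4,5,5,5,7,9,8,7,8,7,8,8]; return 4

[5,4,5,5,5,7,9,8,7,8,7,8,8]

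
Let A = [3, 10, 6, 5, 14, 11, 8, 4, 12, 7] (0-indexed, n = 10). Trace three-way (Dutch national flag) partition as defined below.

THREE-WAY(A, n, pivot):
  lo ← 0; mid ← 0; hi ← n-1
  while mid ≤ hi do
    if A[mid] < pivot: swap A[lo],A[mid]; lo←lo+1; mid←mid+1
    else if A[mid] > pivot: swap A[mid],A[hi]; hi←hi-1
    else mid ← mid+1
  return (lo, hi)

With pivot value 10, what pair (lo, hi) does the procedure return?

(6, 6)

pivot = 10; lo=0, mid=0, hi=9
A[mid]=3<10: swap A[0],A[0]; lo=1,mid=1 → [3, 10, 6, 5, 14, 11, 8, 4, 12, 7]
A[mid]=10=10: mid=2
A[mid]=6<10: swap A[1],A[2]; lo=2,mid=3 → [3, 6, 10, 5, 14, 11, 8, 4, 12, 7]
A[mid]=5<10: swap A[2],A[3]; lo=3,mid=4 → [3, 6, 5, 10, 14, 11, 8, 4, 12, 7]
A[mid]=14>10: swap A[4],A[9]; hi=8 → [3, 6, 5, 10, 7, 11, 8, 4, 12, 14]
A[mid]=7<10: swap A[3],A[4]; lo=4,mid=5 → [3, 6, 5, 7, 10, 11, 8, 4, 12, 14]
A[mid]=11>10: swap A[5],A[8]; hi=7 → [3, 6, 5, 7, 10, 12, 8, 4, 11, 14]
A[mid]=12>10: swap A[5],A[7]; hi=6 → [3, 6, 5, 7, 10, 4, 8, 12, 11, 14]
A[mid]=4<10: swap A[4],A[5]; lo=5,mid=6 → [3, 6, 5, 7, 4, 10, 8, 12, 11, 14]
A[mid]=8<10: swap A[5],A[6]; lo=6,mid=7 → [3, 6, 5, 7, 4, 8, 10, 12, 11, 14]
end: lo=6, hi=6; A = [3, 6, 5, 7, 4, 8, 10, 12, 11, 14]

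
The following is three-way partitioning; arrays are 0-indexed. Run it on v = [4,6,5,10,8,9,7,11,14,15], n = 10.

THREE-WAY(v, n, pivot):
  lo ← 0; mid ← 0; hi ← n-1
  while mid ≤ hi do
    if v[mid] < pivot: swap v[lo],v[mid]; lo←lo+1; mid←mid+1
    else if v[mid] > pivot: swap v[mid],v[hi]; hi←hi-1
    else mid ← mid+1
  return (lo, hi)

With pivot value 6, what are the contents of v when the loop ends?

lo=0 mid=0 hi=9
4<6: swap(0,0), lo=1 mid=1 ⇒ [4,6,5,10,8,9,7,11,14,15]
6=6: mid=2
5<6: swap(1,2), lo=2 mid=3 ⇒ [4,5,6,10,8,9,7,11,14,15]
10>6: swap(3,9), hi=8 ⇒ [4,5,6,15,8,9,7,11,14,10]
15>6: swap(3,8), hi=7 ⇒ [4,5,6,14,8,9,7,11,15,10]
14>6: swap(3,7), hi=6 ⇒ [4,5,6,11,8,9,7,14,15,10]
11>6: swap(3,6), hi=5 ⇒ [4,5,6,7,8,9,11,14,15,10]
7>6: swap(3,5), hi=4 ⇒ [4,5,6,9,8,7,11,14,15,10]
9>6: swap(3,4), hi=3 ⇒ [4,5,6,8,9,7,11,14,15,10]
8>6: swap(3,3), hi=2 ⇒ [4,5,6,8,9,7,11,14,15,10]
done. lo=2 hi=2; v=[4,5,6,8,9,7,11,14,15,10]

[4,5,6,8,9,7,11,14,15,10]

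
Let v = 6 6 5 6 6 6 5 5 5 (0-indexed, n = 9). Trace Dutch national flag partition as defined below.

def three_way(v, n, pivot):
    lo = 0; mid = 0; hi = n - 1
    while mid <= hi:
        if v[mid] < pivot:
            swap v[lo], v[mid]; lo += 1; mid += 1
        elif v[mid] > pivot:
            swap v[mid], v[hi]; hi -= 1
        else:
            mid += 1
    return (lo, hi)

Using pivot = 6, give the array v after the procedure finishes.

5 5 5 5 6 6 6 6 6

lo=0 mid=0 hi=8
6=6: mid=1
6=6: mid=2
5<6: swap(0,2), lo=1 mid=3 ⇒ 5 6 6 6 6 6 5 5 5
6=6: mid=4
6=6: mid=5
6=6: mid=6
5<6: swap(1,6), lo=2 mid=7 ⇒ 5 5 6 6 6 6 6 5 5
5<6: swap(2,7), lo=3 mid=8 ⇒ 5 5 5 6 6 6 6 6 5
5<6: swap(3,8), lo=4 mid=9 ⇒ 5 5 5 5 6 6 6 6 6
done. lo=4 hi=8; v=5 5 5 5 6 6 6 6 6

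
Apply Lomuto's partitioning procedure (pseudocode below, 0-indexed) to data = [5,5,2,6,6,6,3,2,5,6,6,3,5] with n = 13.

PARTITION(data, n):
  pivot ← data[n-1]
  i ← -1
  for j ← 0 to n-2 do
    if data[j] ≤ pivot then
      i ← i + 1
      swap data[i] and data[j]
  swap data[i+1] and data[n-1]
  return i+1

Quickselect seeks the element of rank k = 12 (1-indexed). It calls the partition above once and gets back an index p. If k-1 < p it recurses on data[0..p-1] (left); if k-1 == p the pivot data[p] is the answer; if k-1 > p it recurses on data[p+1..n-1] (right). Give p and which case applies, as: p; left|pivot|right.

pivot = data[12] = 5; i = -1
j=0: data[0]=5 ≤ 5 → i=0, swap data[0],data[0] (no change) → [5,5,2,6,6,6,3,2,5,6,6,3,5]
j=1: data[1]=5 ≤ 5 → i=1, swap data[1],data[1] (no change) → [5,5,2,6,6,6,3,2,5,6,6,3,5]
j=2: data[2]=2 ≤ 5 → i=2, swap data[2],data[2] (no change) → [5,5,2,6,6,6,3,2,5,6,6,3,5]
j=3: data[3]=6 > 5 → no swap
j=4: data[4]=6 > 5 → no swap
j=5: data[5]=6 > 5 → no swap
j=6: data[6]=3 ≤ 5 → i=3, swap data[3],data[6] → [5,5,2,3,6,6,6,2,5,6,6,3,5]
j=7: data[7]=2 ≤ 5 → i=4, swap data[4],data[7] → [5,5,2,3,2,6,6,6,5,6,6,3,5]
j=8: data[8]=5 ≤ 5 → i=5, swap data[5],data[8] → [5,5,2,3,2,5,6,6,6,6,6,3,5]
j=9: data[9]=6 > 5 → no swap
j=10: data[10]=6 > 5 → no swap
j=11: data[11]=3 ≤ 5 → i=6, swap data[6],data[11] → [5,5,2,3,2,5,3,6,6,6,6,6,5]
final swap data[7],data[12] → [5,5,2,3,2,5,3,5,6,6,6,6,6]; return 7
p = 7; k-1 = 11 > 7 ⇒ right

7; right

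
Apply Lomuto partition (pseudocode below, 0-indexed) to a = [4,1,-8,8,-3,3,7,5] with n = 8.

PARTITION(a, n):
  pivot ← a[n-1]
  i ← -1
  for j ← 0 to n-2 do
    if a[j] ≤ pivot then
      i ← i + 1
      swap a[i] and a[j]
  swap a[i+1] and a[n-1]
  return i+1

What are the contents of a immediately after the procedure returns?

[4,1,-8,-3,3,5,7,8]

pivot=5, i=-1
j=0: 4≤5, i=0, swap(0,0) ⇒ [4,1,-8,8,-3,3,7,5]
j=1: 1≤5, i=1, swap(1,1) ⇒ [4,1,-8,8,-3,3,7,5]
j=2: -8≤5, i=2, swap(2,2) ⇒ [4,1,-8,8,-3,3,7,5]
j=3: 8>5, skip
j=4: -3≤5, i=3, swap(3,4) ⇒ [4,1,-8,-3,8,3,7,5]
j=5: 3≤5, i=4, swap(4,5) ⇒ [4,1,-8,-3,3,8,7,5]
j=6: 7>5, skip
swap(5,7) ⇒ [4,1,-8,-3,3,5,7,8]; return 5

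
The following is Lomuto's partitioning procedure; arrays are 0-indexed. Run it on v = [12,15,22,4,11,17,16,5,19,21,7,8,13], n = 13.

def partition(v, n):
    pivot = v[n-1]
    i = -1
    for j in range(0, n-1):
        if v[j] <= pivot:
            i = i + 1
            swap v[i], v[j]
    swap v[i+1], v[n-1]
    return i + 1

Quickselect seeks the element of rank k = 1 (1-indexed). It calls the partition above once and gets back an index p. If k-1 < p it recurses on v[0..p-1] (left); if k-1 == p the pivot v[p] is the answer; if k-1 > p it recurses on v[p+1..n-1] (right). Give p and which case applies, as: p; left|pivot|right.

6; left

pivot=13, i=-1
j=0: 12≤13, i=0, swap(0,0) ⇒ [12,15,22,4,11,17,16,5,19,21,7,8,13]
j=1: 15>13, skip
j=2: 22>13, skip
j=3: 4≤13, i=1, swap(1,3) ⇒ [12,4,22,15,11,17,16,5,19,21,7,8,13]
j=4: 11≤13, i=2, swap(2,4) ⇒ [12,4,11,15,22,17,16,5,19,21,7,8,13]
j=5: 17>13, skip
j=6: 16>13, skip
j=7: 5≤13, i=3, swap(3,7) ⇒ [12,4,11,5,22,17,16,15,19,21,7,8,13]
j=8: 19>13, skip
j=9: 21>13, skip
j=10: 7≤13, i=4, swap(4,10) ⇒ [12,4,11,5,7,17,16,15,19,21,22,8,13]
j=11: 8≤13, i=5, swap(5,11) ⇒ [12,4,11,5,7,8,16,15,19,21,22,17,13]
swap(6,12) ⇒ [12,4,11,5,7,8,13,15,19,21,22,17,16]; return 6
p = 6; k-1 = 0 < 6 ⇒ left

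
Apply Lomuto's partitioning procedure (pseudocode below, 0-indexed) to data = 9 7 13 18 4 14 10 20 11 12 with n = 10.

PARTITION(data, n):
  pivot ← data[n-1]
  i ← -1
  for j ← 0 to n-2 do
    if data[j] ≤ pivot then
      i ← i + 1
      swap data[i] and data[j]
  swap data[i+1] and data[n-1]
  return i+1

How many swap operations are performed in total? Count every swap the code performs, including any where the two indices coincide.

pivot=12, i=-1
j=0: 9≤12, i=0, swap(0,0) ⇒ 9 7 13 18 4 14 10 20 11 12
j=1: 7≤12, i=1, swap(1,1) ⇒ 9 7 13 18 4 14 10 20 11 12
j=2: 13>12, skip
j=3: 18>12, skip
j=4: 4≤12, i=2, swap(2,4) ⇒ 9 7 4 18 13 14 10 20 11 12
j=5: 14>12, skip
j=6: 10≤12, i=3, swap(3,6) ⇒ 9 7 4 10 13 14 18 20 11 12
j=7: 20>12, skip
j=8: 11≤12, i=4, swap(4,8) ⇒ 9 7 4 10 11 14 18 20 13 12
swap(5,9) ⇒ 9 7 4 10 11 12 18 20 13 14; return 5

6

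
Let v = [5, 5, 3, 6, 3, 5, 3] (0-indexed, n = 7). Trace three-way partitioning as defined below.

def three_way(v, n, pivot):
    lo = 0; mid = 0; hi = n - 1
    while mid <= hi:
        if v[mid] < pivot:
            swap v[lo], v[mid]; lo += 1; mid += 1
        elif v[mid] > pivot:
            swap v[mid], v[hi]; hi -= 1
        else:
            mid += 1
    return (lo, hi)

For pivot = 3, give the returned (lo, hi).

pivot = 3; lo=0, mid=0, hi=6
v[mid]=5>3: swap v[0],v[6]; hi=5 → [3, 5, 3, 6, 3, 5, 5]
v[mid]=3=3: mid=1
v[mid]=5>3: swap v[1],v[5]; hi=4 → [3, 5, 3, 6, 3, 5, 5]
v[mid]=5>3: swap v[1],v[4]; hi=3 → [3, 3, 3, 6, 5, 5, 5]
v[mid]=3=3: mid=2
v[mid]=3=3: mid=3
v[mid]=6>3: swap v[3],v[3]; hi=2 → [3, 3, 3, 6, 5, 5, 5]
end: lo=0, hi=2; v = [3, 3, 3, 6, 5, 5, 5]

(0, 2)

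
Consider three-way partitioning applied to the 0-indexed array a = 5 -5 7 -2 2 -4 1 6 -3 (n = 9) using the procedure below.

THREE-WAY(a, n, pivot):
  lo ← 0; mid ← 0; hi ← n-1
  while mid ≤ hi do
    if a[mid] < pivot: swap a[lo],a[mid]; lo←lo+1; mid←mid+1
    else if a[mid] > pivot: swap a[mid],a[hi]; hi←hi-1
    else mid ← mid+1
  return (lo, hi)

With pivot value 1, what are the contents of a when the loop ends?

lo=0 mid=0 hi=8
5>1: swap(0,8), hi=7 ⇒ -3 -5 7 -2 2 -4 1 6 5
-3<1: swap(0,0), lo=1 mid=1 ⇒ -3 -5 7 -2 2 -4 1 6 5
-5<1: swap(1,1), lo=2 mid=2 ⇒ -3 -5 7 -2 2 -4 1 6 5
7>1: swap(2,7), hi=6 ⇒ -3 -5 6 -2 2 -4 1 7 5
6>1: swap(2,6), hi=5 ⇒ -3 -5 1 -2 2 -4 6 7 5
1=1: mid=3
-2<1: swap(2,3), lo=3 mid=4 ⇒ -3 -5 -2 1 2 -4 6 7 5
2>1: swap(4,5), hi=4 ⇒ -3 -5 -2 1 -4 2 6 7 5
-4<1: swap(3,4), lo=4 mid=5 ⇒ -3 -5 -2 -4 1 2 6 7 5
done. lo=4 hi=4; a=-3 -5 -2 -4 1 2 6 7 5

-3 -5 -2 -4 1 2 6 7 5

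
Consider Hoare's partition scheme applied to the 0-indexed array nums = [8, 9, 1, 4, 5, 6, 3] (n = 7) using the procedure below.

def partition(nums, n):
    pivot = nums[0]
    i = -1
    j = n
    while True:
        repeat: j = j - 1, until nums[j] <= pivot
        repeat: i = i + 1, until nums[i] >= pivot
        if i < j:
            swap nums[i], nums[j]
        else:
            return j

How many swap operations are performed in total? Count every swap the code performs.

2

pivot = nums[0] = 8; i = -1, j = 7
j→6 (nums[6]=3≤8), i→0 (nums[0]=8≥8); i<j, swap → [3, 9, 1, 4, 5, 6, 8]
j→5 (nums[5]=6≤8), i→1 (nums[1]=9≥8); i<j, swap → [3, 6, 1, 4, 5, 9, 8]
j→4, i→5; i≥j, return j=4. nums = [3, 6, 1, 4, 5, 9, 8]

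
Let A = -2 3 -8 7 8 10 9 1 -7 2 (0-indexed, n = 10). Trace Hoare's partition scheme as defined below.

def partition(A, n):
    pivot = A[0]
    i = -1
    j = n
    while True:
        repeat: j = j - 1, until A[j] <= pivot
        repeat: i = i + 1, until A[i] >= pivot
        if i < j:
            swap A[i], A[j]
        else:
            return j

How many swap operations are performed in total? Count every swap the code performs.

2

pivot = A[0] = -2; i = -1, j = 10
j→8 (A[8]=-7≤-2), i→0 (A[0]=-2≥-2); i<j, swap → -7 3 -8 7 8 10 9 1 -2 2
j→2 (A[2]=-8≤-2), i→1 (A[1]=3≥-2); i<j, swap → -7 -8 3 7 8 10 9 1 -2 2
j→1, i→2; i≥j, return j=1. A = -7 -8 3 7 8 10 9 1 -2 2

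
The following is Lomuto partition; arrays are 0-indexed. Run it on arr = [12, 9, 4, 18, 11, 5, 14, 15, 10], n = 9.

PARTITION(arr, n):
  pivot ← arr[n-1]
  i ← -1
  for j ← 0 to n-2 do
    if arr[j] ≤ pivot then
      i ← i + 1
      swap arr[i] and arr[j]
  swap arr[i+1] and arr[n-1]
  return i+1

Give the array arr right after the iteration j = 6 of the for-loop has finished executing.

pivot = arr[8] = 10; i = -1
j=0: arr[0]=12 > 10 → no swap
j=1: arr[1]=9 ≤ 10 → i=0, swap arr[0],arr[1] → [9, 12, 4, 18, 11, 5, 14, 15, 10]
j=2: arr[2]=4 ≤ 10 → i=1, swap arr[1],arr[2] → [9, 4, 12, 18, 11, 5, 14, 15, 10]
j=3: arr[3]=18 > 10 → no swap
j=4: arr[4]=11 > 10 → no swap
j=5: arr[5]=5 ≤ 10 → i=2, swap arr[2],arr[5] → [9, 4, 5, 18, 11, 12, 14, 15, 10]
j=6: arr[6]=14 > 10 → no swap
(after j=6) arr = [9, 4, 5, 18, 11, 12, 14, 15, 10]

[9, 4, 5, 18, 11, 12, 14, 15, 10]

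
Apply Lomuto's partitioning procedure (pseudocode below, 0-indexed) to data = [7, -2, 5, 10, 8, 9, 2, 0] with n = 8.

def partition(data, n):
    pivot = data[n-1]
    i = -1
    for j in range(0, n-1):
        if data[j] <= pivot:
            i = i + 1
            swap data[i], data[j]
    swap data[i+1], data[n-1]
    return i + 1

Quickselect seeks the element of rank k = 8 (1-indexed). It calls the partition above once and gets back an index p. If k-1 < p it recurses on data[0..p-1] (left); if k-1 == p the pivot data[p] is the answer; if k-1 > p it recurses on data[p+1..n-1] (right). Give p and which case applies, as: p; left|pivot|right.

1; right

pivot=0, i=-1
j=0: 7>0, skip
j=1: -2≤0, i=0, swap(0,1) ⇒ [-2, 7, 5, 10, 8, 9, 2, 0]
j=2: 5>0, skip
j=3: 10>0, skip
j=4: 8>0, skip
j=5: 9>0, skip
j=6: 2>0, skip
swap(1,7) ⇒ [-2, 0, 5, 10, 8, 9, 2, 7]; return 1
p = 1; k-1 = 7 > 1 ⇒ right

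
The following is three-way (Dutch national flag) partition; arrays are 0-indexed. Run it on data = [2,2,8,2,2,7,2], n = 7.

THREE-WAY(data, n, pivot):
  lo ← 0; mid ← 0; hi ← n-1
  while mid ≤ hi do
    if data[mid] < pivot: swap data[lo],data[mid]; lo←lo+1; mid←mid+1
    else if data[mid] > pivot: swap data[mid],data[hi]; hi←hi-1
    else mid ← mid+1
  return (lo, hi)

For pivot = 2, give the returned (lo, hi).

(0, 4)

pivot = 2; lo=0, mid=0, hi=6
data[mid]=2=2: mid=1
data[mid]=2=2: mid=2
data[mid]=8>2: swap data[2],data[6]; hi=5 → [2,2,2,2,2,7,8]
data[mid]=2=2: mid=3
data[mid]=2=2: mid=4
data[mid]=2=2: mid=5
data[mid]=7>2: swap data[5],data[5]; hi=4 → [2,2,2,2,2,7,8]
end: lo=0, hi=4; data = [2,2,2,2,2,7,8]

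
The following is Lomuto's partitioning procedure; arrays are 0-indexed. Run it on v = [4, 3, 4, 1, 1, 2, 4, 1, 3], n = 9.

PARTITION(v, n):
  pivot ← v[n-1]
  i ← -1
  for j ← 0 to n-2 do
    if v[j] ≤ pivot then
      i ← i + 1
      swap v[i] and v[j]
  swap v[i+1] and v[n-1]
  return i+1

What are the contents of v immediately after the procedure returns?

pivot=3, i=-1
j=0: 4>3, skip
j=1: 3≤3, i=0, swap(0,1) ⇒ [3, 4, 4, 1, 1, 2, 4, 1, 3]
j=2: 4>3, skip
j=3: 1≤3, i=1, swap(1,3) ⇒ [3, 1, 4, 4, 1, 2, 4, 1, 3]
j=4: 1≤3, i=2, swap(2,4) ⇒ [3, 1, 1, 4, 4, 2, 4, 1, 3]
j=5: 2≤3, i=3, swap(3,5) ⇒ [3, 1, 1, 2, 4, 4, 4, 1, 3]
j=6: 4>3, skip
j=7: 1≤3, i=4, swap(4,7) ⇒ [3, 1, 1, 2, 1, 4, 4, 4, 3]
swap(5,8) ⇒ [3, 1, 1, 2, 1, 3, 4, 4, 4]; return 5

[3, 1, 1, 2, 1, 3, 4, 4, 4]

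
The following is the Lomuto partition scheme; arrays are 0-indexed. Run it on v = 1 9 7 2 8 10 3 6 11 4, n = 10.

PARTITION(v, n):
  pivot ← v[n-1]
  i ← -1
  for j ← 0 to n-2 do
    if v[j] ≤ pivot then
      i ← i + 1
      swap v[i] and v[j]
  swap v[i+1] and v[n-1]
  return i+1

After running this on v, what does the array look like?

pivot = v[9] = 4; i = -1
j=0: v[0]=1 ≤ 4 → i=0, swap v[0],v[0] (no change) → 1 9 7 2 8 10 3 6 11 4
j=1: v[1]=9 > 4 → no swap
j=2: v[2]=7 > 4 → no swap
j=3: v[3]=2 ≤ 4 → i=1, swap v[1],v[3] → 1 2 7 9 8 10 3 6 11 4
j=4: v[4]=8 > 4 → no swap
j=5: v[5]=10 > 4 → no swap
j=6: v[6]=3 ≤ 4 → i=2, swap v[2],v[6] → 1 2 3 9 8 10 7 6 11 4
j=7: v[7]=6 > 4 → no swap
j=8: v[8]=11 > 4 → no swap
final swap v[3],v[9] → 1 2 3 4 8 10 7 6 11 9; return 3

1 2 3 4 8 10 7 6 11 9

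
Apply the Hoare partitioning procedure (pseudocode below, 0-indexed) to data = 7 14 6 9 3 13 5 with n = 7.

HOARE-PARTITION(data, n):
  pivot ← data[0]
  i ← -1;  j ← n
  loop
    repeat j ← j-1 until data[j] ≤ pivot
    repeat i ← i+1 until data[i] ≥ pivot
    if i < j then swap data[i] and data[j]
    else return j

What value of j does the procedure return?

2

pivot=7
j stops at 6 (5), i stops at 0 (7); swap ⇒ 5 14 6 9 3 13 7
j stops at 4 (3), i stops at 1 (14); swap ⇒ 5 3 6 9 14 13 7
j stops at 2, i stops at 3; i≥j ⇒ return 2. data=5 3 6 9 14 13 7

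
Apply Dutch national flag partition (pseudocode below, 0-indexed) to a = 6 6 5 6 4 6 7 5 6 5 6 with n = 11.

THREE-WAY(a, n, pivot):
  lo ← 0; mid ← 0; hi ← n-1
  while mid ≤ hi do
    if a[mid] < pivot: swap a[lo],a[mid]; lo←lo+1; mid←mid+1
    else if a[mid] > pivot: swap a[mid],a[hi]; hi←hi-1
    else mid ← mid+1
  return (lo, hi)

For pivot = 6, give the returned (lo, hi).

(4, 9)

lo=0 mid=0 hi=10
6=6: mid=1
6=6: mid=2
5<6: swap(0,2), lo=1 mid=3 ⇒ 5 6 6 6 4 6 7 5 6 5 6
6=6: mid=4
4<6: swap(1,4), lo=2 mid=5 ⇒ 5 4 6 6 6 6 7 5 6 5 6
6=6: mid=6
7>6: swap(6,10), hi=9 ⇒ 5 4 6 6 6 6 6 5 6 5 7
6=6: mid=7
5<6: swap(2,7), lo=3 mid=8 ⇒ 5 4 5 6 6 6 6 6 6 5 7
6=6: mid=9
5<6: swap(3,9), lo=4 mid=10 ⇒ 5 4 5 5 6 6 6 6 6 6 7
done. lo=4 hi=9; a=5 4 5 5 6 6 6 6 6 6 7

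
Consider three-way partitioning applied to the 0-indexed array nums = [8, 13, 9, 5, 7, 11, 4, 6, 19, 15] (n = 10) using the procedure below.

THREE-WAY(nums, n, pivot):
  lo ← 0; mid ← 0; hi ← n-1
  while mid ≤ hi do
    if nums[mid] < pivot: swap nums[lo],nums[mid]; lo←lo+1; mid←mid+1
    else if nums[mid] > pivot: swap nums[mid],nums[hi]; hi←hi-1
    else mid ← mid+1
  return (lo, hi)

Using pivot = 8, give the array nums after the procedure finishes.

[6, 4, 5, 7, 8, 11, 9, 19, 15, 13]

pivot = 8; lo=0, mid=0, hi=9
nums[mid]=8=8: mid=1
nums[mid]=13>8: swap nums[1],nums[9]; hi=8 → [8, 15, 9, 5, 7, 11, 4, 6, 19, 13]
nums[mid]=15>8: swap nums[1],nums[8]; hi=7 → [8, 19, 9, 5, 7, 11, 4, 6, 15, 13]
nums[mid]=19>8: swap nums[1],nums[7]; hi=6 → [8, 6, 9, 5, 7, 11, 4, 19, 15, 13]
nums[mid]=6<8: swap nums[0],nums[1]; lo=1,mid=2 → [6, 8, 9, 5, 7, 11, 4, 19, 15, 13]
nums[mid]=9>8: swap nums[2],nums[6]; hi=5 → [6, 8, 4, 5, 7, 11, 9, 19, 15, 13]
nums[mid]=4<8: swap nums[1],nums[2]; lo=2,mid=3 → [6, 4, 8, 5, 7, 11, 9, 19, 15, 13]
nums[mid]=5<8: swap nums[2],nums[3]; lo=3,mid=4 → [6, 4, 5, 8, 7, 11, 9, 19, 15, 13]
nums[mid]=7<8: swap nums[3],nums[4]; lo=4,mid=5 → [6, 4, 5, 7, 8, 11, 9, 19, 15, 13]
nums[mid]=11>8: swap nums[5],nums[5]; hi=4 → [6, 4, 5, 7, 8, 11, 9, 19, 15, 13]
end: lo=4, hi=4; nums = [6, 4, 5, 7, 8, 11, 9, 19, 15, 13]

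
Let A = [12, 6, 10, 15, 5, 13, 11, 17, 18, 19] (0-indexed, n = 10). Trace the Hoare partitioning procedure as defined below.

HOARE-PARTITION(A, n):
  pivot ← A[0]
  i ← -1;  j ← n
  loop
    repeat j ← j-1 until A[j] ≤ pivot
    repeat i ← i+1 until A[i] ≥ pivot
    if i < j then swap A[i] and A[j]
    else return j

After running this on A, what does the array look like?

[11, 6, 10, 5, 15, 13, 12, 17, 18, 19]

pivot = A[0] = 12; i = -1, j = 10
j→6 (A[6]=11≤12), i→0 (A[0]=12≥12); i<j, swap → [11, 6, 10, 15, 5, 13, 12, 17, 18, 19]
j→4 (A[4]=5≤12), i→3 (A[3]=15≥12); i<j, swap → [11, 6, 10, 5, 15, 13, 12, 17, 18, 19]
j→3, i→4; i≥j, return j=3. A = [11, 6, 10, 5, 15, 13, 12, 17, 18, 19]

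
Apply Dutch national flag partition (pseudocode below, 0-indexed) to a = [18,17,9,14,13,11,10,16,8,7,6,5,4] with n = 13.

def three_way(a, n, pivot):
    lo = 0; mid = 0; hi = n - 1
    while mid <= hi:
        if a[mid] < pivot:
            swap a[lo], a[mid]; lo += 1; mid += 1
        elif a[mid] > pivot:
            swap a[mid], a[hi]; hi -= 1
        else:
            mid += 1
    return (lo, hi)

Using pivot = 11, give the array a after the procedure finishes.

[4,5,9,6,7,10,8,11,16,13,14,17,18]

pivot = 11; lo=0, mid=0, hi=12
a[mid]=18>11: swap a[0],a[12]; hi=11 → [4,17,9,14,13,11,10,16,8,7,6,5,18]
a[mid]=4<11: swap a[0],a[0]; lo=1,mid=1 → [4,17,9,14,13,11,10,16,8,7,6,5,18]
a[mid]=17>11: swap a[1],a[11]; hi=10 → [4,5,9,14,13,11,10,16,8,7,6,17,18]
a[mid]=5<11: swap a[1],a[1]; lo=2,mid=2 → [4,5,9,14,13,11,10,16,8,7,6,17,18]
a[mid]=9<11: swap a[2],a[2]; lo=3,mid=3 → [4,5,9,14,13,11,10,16,8,7,6,17,18]
a[mid]=14>11: swap a[3],a[10]; hi=9 → [4,5,9,6,13,11,10,16,8,7,14,17,18]
a[mid]=6<11: swap a[3],a[3]; lo=4,mid=4 → [4,5,9,6,13,11,10,16,8,7,14,17,18]
a[mid]=13>11: swap a[4],a[9]; hi=8 → [4,5,9,6,7,11,10,16,8,13,14,17,18]
a[mid]=7<11: swap a[4],a[4]; lo=5,mid=5 → [4,5,9,6,7,11,10,16,8,13,14,17,18]
a[mid]=11=11: mid=6
a[mid]=10<11: swap a[5],a[6]; lo=6,mid=7 → [4,5,9,6,7,10,11,16,8,13,14,17,18]
a[mid]=16>11: swap a[7],a[8]; hi=7 → [4,5,9,6,7,10,11,8,16,13,14,17,18]
a[mid]=8<11: swap a[6],a[7]; lo=7,mid=8 → [4,5,9,6,7,10,8,11,16,13,14,17,18]
end: lo=7, hi=7; a = [4,5,9,6,7,10,8,11,16,13,14,17,18]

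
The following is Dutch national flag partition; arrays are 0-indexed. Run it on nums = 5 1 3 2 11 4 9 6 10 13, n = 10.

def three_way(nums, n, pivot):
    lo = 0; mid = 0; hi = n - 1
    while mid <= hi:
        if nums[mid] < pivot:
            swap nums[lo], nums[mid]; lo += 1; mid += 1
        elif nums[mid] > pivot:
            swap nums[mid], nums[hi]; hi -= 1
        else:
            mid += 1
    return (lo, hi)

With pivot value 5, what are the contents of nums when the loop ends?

lo=0 mid=0 hi=9
5=5: mid=1
1<5: swap(0,1), lo=1 mid=2 ⇒ 1 5 3 2 11 4 9 6 10 13
3<5: swap(1,2), lo=2 mid=3 ⇒ 1 3 5 2 11 4 9 6 10 13
2<5: swap(2,3), lo=3 mid=4 ⇒ 1 3 2 5 11 4 9 6 10 13
11>5: swap(4,9), hi=8 ⇒ 1 3 2 5 13 4 9 6 10 11
13>5: swap(4,8), hi=7 ⇒ 1 3 2 5 10 4 9 6 13 11
10>5: swap(4,7), hi=6 ⇒ 1 3 2 5 6 4 9 10 13 11
6>5: swap(4,6), hi=5 ⇒ 1 3 2 5 9 4 6 10 13 11
9>5: swap(4,5), hi=4 ⇒ 1 3 2 5 4 9 6 10 13 11
4<5: swap(3,4), lo=4 mid=5 ⇒ 1 3 2 4 5 9 6 10 13 11
done. lo=4 hi=4; nums=1 3 2 4 5 9 6 10 13 11

1 3 2 4 5 9 6 10 13 11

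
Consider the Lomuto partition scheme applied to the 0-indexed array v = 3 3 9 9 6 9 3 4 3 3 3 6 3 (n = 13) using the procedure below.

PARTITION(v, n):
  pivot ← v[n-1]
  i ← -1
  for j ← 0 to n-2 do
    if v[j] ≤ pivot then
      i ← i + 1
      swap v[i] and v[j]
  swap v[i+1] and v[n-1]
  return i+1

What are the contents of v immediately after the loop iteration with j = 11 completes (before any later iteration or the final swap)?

3 3 3 3 3 3 9 4 9 6 9 6 3

pivot=3, i=-1
j=0: 3≤3, i=0, swap(0,0) ⇒ 3 3 9 9 6 9 3 4 3 3 3 6 3
j=1: 3≤3, i=1, swap(1,1) ⇒ 3 3 9 9 6 9 3 4 3 3 3 6 3
j=2: 9>3, skip
j=3: 9>3, skip
j=4: 6>3, skip
j=5: 9>3, skip
j=6: 3≤3, i=2, swap(2,6) ⇒ 3 3 3 9 6 9 9 4 3 3 3 6 3
j=7: 4>3, skip
j=8: 3≤3, i=3, swap(3,8) ⇒ 3 3 3 3 6 9 9 4 9 3 3 6 3
j=9: 3≤3, i=4, swap(4,9) ⇒ 3 3 3 3 3 9 9 4 9 6 3 6 3
j=10: 3≤3, i=5, swap(5,10) ⇒ 3 3 3 3 3 3 9 4 9 6 9 6 3
j=11: 6>3, skip
(after j=11) v = 3 3 3 3 3 3 9 4 9 6 9 6 3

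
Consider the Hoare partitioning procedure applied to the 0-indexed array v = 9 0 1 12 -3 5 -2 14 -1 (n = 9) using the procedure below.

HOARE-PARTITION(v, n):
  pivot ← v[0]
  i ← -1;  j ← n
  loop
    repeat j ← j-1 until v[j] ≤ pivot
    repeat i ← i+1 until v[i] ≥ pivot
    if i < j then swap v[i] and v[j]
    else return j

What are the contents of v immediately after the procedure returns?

-1 0 1 -2 -3 5 12 14 9

pivot = v[0] = 9; i = -1, j = 9
j→8 (v[8]=-1≤9), i→0 (v[0]=9≥9); i<j, swap → -1 0 1 12 -3 5 -2 14 9
j→6 (v[6]=-2≤9), i→3 (v[3]=12≥9); i<j, swap → -1 0 1 -2 -3 5 12 14 9
j→5, i→6; i≥j, return j=5. v = -1 0 1 -2 -3 5 12 14 9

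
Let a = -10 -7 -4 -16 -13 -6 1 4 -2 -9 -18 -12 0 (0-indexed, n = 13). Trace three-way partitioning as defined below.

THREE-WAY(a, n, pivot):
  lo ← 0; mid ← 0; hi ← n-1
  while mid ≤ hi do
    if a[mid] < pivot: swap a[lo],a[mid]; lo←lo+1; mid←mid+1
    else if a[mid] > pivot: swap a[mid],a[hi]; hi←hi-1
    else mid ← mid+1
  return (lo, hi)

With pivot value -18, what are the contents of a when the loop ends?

-18 -4 -16 -13 -6 1 4 -2 -9 -7 -12 0 -10

pivot = -18; lo=0, mid=0, hi=12
a[mid]=-10>-18: swap a[0],a[12]; hi=11 → 0 -7 -4 -16 -13 -6 1 4 -2 -9 -18 -12 -10
a[mid]=0>-18: swap a[0],a[11]; hi=10 → -12 -7 -4 -16 -13 -6 1 4 -2 -9 -18 0 -10
a[mid]=-12>-18: swap a[0],a[10]; hi=9 → -18 -7 -4 -16 -13 -6 1 4 -2 -9 -12 0 -10
a[mid]=-18=-18: mid=1
a[mid]=-7>-18: swap a[1],a[9]; hi=8 → -18 -9 -4 -16 -13 -6 1 4 -2 -7 -12 0 -10
a[mid]=-9>-18: swap a[1],a[8]; hi=7 → -18 -2 -4 -16 -13 -6 1 4 -9 -7 -12 0 -10
a[mid]=-2>-18: swap a[1],a[7]; hi=6 → -18 4 -4 -16 -13 -6 1 -2 -9 -7 -12 0 -10
a[mid]=4>-18: swap a[1],a[6]; hi=5 → -18 1 -4 -16 -13 -6 4 -2 -9 -7 -12 0 -10
a[mid]=1>-18: swap a[1],a[5]; hi=4 → -18 -6 -4 -16 -13 1 4 -2 -9 -7 -12 0 -10
a[mid]=-6>-18: swap a[1],a[4]; hi=3 → -18 -13 -4 -16 -6 1 4 -2 -9 -7 -12 0 -10
a[mid]=-13>-18: swap a[1],a[3]; hi=2 → -18 -16 -4 -13 -6 1 4 -2 -9 -7 -12 0 -10
a[mid]=-16>-18: swap a[1],a[2]; hi=1 → -18 -4 -16 -13 -6 1 4 -2 -9 -7 -12 0 -10
a[mid]=-4>-18: swap a[1],a[1]; hi=0 → -18 -4 -16 -13 -6 1 4 -2 -9 -7 -12 0 -10
end: lo=0, hi=0; a = -18 -4 -16 -13 -6 1 4 -2 -9 -7 -12 0 -10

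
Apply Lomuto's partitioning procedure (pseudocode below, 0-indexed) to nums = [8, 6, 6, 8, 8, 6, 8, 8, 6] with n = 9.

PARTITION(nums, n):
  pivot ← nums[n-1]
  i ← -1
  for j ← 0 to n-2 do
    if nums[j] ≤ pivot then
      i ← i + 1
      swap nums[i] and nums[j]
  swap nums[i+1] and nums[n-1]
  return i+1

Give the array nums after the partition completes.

pivot=6, i=-1
j=0: 8>6, skip
j=1: 6≤6, i=0, swap(0,1) ⇒ [6, 8, 6, 8, 8, 6, 8, 8, 6]
j=2: 6≤6, i=1, swap(1,2) ⇒ [6, 6, 8, 8, 8, 6, 8, 8, 6]
j=3: 8>6, skip
j=4: 8>6, skip
j=5: 6≤6, i=2, swap(2,5) ⇒ [6, 6, 6, 8, 8, 8, 8, 8, 6]
j=6: 8>6, skip
j=7: 8>6, skip
swap(3,8) ⇒ [6, 6, 6, 6, 8, 8, 8, 8, 8]; return 3

[6, 6, 6, 6, 8, 8, 8, 8, 8]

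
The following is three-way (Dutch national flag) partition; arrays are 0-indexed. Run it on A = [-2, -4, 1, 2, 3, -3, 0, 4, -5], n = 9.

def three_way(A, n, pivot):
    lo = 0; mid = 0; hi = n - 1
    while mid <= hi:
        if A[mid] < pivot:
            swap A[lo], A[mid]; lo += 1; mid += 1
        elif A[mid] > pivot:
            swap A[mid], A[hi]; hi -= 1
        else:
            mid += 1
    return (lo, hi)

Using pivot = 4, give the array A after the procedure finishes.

[-2, -4, 1, 2, 3, -3, 0, -5, 4]

pivot = 4; lo=0, mid=0, hi=8
A[mid]=-2<4: swap A[0],A[0]; lo=1,mid=1 → [-2, -4, 1, 2, 3, -3, 0, 4, -5]
A[mid]=-4<4: swap A[1],A[1]; lo=2,mid=2 → [-2, -4, 1, 2, 3, -3, 0, 4, -5]
A[mid]=1<4: swap A[2],A[2]; lo=3,mid=3 → [-2, -4, 1, 2, 3, -3, 0, 4, -5]
A[mid]=2<4: swap A[3],A[3]; lo=4,mid=4 → [-2, -4, 1, 2, 3, -3, 0, 4, -5]
A[mid]=3<4: swap A[4],A[4]; lo=5,mid=5 → [-2, -4, 1, 2, 3, -3, 0, 4, -5]
A[mid]=-3<4: swap A[5],A[5]; lo=6,mid=6 → [-2, -4, 1, 2, 3, -3, 0, 4, -5]
A[mid]=0<4: swap A[6],A[6]; lo=7,mid=7 → [-2, -4, 1, 2, 3, -3, 0, 4, -5]
A[mid]=4=4: mid=8
A[mid]=-5<4: swap A[7],A[8]; lo=8,mid=9 → [-2, -4, 1, 2, 3, -3, 0, -5, 4]
end: lo=8, hi=8; A = [-2, -4, 1, 2, 3, -3, 0, -5, 4]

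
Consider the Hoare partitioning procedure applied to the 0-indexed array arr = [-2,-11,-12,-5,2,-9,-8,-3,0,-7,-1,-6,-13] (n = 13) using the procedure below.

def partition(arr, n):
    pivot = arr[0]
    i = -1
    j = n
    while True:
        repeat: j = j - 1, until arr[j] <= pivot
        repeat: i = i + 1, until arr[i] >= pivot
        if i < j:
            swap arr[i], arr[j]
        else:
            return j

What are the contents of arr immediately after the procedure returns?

[-13,-11,-12,-5,-6,-9,-8,-3,-7,0,-1,2,-2]

pivot=-2
j stops at 12 (-13), i stops at 0 (-2); swap ⇒ [-13,-11,-12,-5,2,-9,-8,-3,0,-7,-1,-6,-2]
j stops at 11 (-6), i stops at 4 (2); swap ⇒ [-13,-11,-12,-5,-6,-9,-8,-3,0,-7,-1,2,-2]
j stops at 9 (-7), i stops at 8 (0); swap ⇒ [-13,-11,-12,-5,-6,-9,-8,-3,-7,0,-1,2,-2]
j stops at 8, i stops at 9; i≥j ⇒ return 8. arr=[-13,-11,-12,-5,-6,-9,-8,-3,-7,0,-1,2,-2]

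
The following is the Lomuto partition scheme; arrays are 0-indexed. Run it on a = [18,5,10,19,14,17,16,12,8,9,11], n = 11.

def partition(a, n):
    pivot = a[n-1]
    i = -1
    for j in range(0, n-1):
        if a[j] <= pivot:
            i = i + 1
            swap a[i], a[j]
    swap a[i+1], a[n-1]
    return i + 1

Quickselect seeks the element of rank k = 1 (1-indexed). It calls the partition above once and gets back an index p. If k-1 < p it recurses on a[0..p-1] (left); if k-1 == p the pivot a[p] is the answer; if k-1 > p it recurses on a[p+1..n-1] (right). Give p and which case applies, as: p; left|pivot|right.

pivot=11, i=-1
j=0: 18>11, skip
j=1: 5≤11, i=0, swap(0,1) ⇒ [5,18,10,19,14,17,16,12,8,9,11]
j=2: 10≤11, i=1, swap(1,2) ⇒ [5,10,18,19,14,17,16,12,8,9,11]
j=3: 19>11, skip
j=4: 14>11, skip
j=5: 17>11, skip
j=6: 16>11, skip
j=7: 12>11, skip
j=8: 8≤11, i=2, swap(2,8) ⇒ [5,10,8,19,14,17,16,12,18,9,11]
j=9: 9≤11, i=3, swap(3,9) ⇒ [5,10,8,9,14,17,16,12,18,19,11]
swap(4,10) ⇒ [5,10,8,9,11,17,16,12,18,19,14]; return 4
p = 4; k-1 = 0 < 4 ⇒ left

4; left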